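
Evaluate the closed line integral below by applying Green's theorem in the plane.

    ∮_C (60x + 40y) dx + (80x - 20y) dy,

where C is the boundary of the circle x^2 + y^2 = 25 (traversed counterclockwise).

Green's theorem converts the closed line integral into a double integral over the enclosed region D:

    ∮_C P dx + Q dy = ∬_D (∂Q/∂x - ∂P/∂y) dA.

Here P = 60x + 40y, Q = 80x - 20y, so

    ∂Q/∂x = 80,    ∂P/∂y = 40,
    ∂Q/∂x - ∂P/∂y = 40.

D is the region x^2 + y^2 ≤ 25. Evaluating the double integral:

In polar coordinates (x = r cos θ, y = r sin θ, dA = r dr dθ) the integrand becomes 40, so

    ∬_D (40) dA = ∫_0^{2π} ∫_0^{5} (40) · r dr dθ.

Inner (r from 0 to 5): 500.
Outer (θ from 0 to 2π): 1000π.

Therefore ∮_C P dx + Q dy = 1000π.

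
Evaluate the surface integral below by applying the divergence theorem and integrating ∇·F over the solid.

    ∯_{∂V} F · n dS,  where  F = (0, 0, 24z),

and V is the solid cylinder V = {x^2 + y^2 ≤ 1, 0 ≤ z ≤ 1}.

By the divergence theorem,

    ∯_{∂V} F · n dS = ∭_V (∇ · F) dV.

Compute the divergence:
    ∇ · F = ∂F_x/∂x + ∂F_y/∂y + ∂F_z/∂z = 0 + 0 + 24 = 24.

In cylindrical coordinates, x = r cos(θ), y = r sin(θ), z = z, dV = r dr dθ dz, with 0 ≤ r ≤ 1, 0 ≤ θ ≤ 2π, 0 ≤ z ≤ 1.

The integrand, after substitution and multiplying by the volume element, becomes (24) · r, so

    ∭_V (∇·F) dV = ∫_0^{2π} ∫_0^{1} ∫_0^{1} (24) · r dz dr dθ.

Inner (z from 0 to 1): 24r.
Middle (r from 0 to 1): 12.
Outer (θ from 0 to 2π): 24π.

Therefore ∯_{∂V} F · n dS = 24π.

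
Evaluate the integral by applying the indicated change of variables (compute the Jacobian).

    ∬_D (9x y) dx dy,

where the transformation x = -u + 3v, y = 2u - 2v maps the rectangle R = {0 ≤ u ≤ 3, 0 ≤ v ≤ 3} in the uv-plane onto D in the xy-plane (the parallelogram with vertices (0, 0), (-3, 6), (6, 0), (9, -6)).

Compute the Jacobian determinant of (x, y) with respect to (u, v):

    ∂(x,y)/∂(u,v) = | -1  3 | = (-1)(-2) - (3)(2) = -4.
                   | 2  -2 |

Its absolute value is |J| = 4 (the area scaling factor).

Substituting x = -u + 3v, y = 2u - 2v into the integrand,

    9x y → -18u^2 + 72u v - 54v^2,

so the integral becomes

    ∬_R (-18u^2 + 72u v - 54v^2) · |J| du dv = ∫_0^3 ∫_0^3 (-72u^2 + 288u v - 216v^2) dv du.

Inner (v): -216u^2 + 1296u - 1944.
Outer (u): -1944.

Therefore ∬_D (9x y) dx dy = -1944.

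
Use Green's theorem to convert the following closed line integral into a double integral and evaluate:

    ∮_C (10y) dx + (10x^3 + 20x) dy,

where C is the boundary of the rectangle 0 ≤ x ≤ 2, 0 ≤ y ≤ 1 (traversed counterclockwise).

Green's theorem converts the closed line integral into a double integral over the enclosed region D:

    ∮_C P dx + Q dy = ∬_D (∂Q/∂x - ∂P/∂y) dA.

Here P = 10y, Q = 10x^3 + 20x, so

    ∂Q/∂x = 30x^2 + 20,    ∂P/∂y = 10,
    ∂Q/∂x - ∂P/∂y = 30x^2 + 10.

D is the region 0 ≤ x ≤ 2, 0 ≤ y ≤ 1. Evaluating the double integral:

    ∬_D (30x^2 + 10) dA = ∫_0^{2} ∫_0^{1} (30x^2 + 10) dy dx.

Inner (y from 0 to 1): 30x^2 + 10.
Outer (x from 0 to 2): 100.

Therefore ∮_C P dx + Q dy = 100.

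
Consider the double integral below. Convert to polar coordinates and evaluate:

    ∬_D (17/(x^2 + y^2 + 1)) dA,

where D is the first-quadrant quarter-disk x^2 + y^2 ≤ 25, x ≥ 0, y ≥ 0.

The region D is 0 ≤ r ≤ 5, 0 ≤ θ ≤ π/2 in polar coordinates, where x = r cos(θ), y = r sin(θ), and dA = r dr dθ.

Under the substitution, the integrand becomes 17/(r^2 + 1), so

    ∬_D (17/(x^2 + y^2 + 1)) dA = ∫_{0}^{π/2} ∫_{0}^{5} (17/(r^2 + 1)) · r dr dθ.

Inner integral (in r): ∫_{0}^{5} (17/(r^2 + 1)) · r dr = 17log(26)/2.

Outer integral (in θ): ∫_{0}^{π/2} (17log(26)/2) dθ = 17π log(26)/4.

Therefore ∬_D (17/(x^2 + y^2 + 1)) dA = 17π log(26)/4.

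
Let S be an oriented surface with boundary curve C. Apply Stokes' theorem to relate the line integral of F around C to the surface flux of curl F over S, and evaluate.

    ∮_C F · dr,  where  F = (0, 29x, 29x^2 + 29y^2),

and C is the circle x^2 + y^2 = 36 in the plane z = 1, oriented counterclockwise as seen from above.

Let S be the flat disk x^2 + y^2 ≤ 36 in the plane z = 1, with upward unit normal n̂ = ẑ. By Stokes' theorem,

    ∮_C F · dr = ∬_S (∇ × F) · n̂ dS = ∬_D (curl F)_z dA,

where D is the disk x^2 + y^2 ≤ 36.

Compute the curl of F = (0, 29x, 29x^2 + 29y^2):
    (∇ × F)_x = ∂F_z/∂y - ∂F_y/∂z = 58y,
    (∇ × F)_y = ∂F_x/∂z - ∂F_z/∂x = -58x,
    (∇ × F)_z = ∂F_y/∂x - ∂F_x/∂y = 29.

On z = 1, (curl F)_z = 29.

Convert to polar (x = r cos θ, y = r sin θ, dA = r dr dθ); the integrand becomes 29, so

    ∬_D (curl F)_z dA = ∫_0^{2π} ∫_0^{6} (29) · r dr dθ.

Inner (r from 0 to 6): 522.
Outer (θ from 0 to 2π): 1044π.

Therefore ∮_C F · dr = 1044π.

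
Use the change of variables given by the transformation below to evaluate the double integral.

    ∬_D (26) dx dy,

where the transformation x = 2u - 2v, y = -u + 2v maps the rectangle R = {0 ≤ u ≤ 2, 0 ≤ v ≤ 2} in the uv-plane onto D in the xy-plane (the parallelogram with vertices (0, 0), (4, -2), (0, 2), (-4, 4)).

Compute the Jacobian determinant of (x, y) with respect to (u, v):

    ∂(x,y)/∂(u,v) = | 2  -2 | = (2)(2) - (-2)(-1) = 2.
                   | -1  2 |

Its absolute value is |J| = 2 (the area scaling factor).

Substituting x = 2u - 2v, y = -u + 2v into the integrand,

    26 → 26,

so the integral becomes

    ∬_R (26) · |J| du dv = ∫_0^2 ∫_0^2 (52) dv du.

Inner (v): 104.
Outer (u): 208.

Therefore ∬_D (26) dx dy = 208.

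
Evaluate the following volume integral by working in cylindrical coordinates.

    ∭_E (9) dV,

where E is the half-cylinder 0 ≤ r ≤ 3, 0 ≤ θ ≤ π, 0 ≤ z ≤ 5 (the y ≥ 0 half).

In cylindrical coordinates, x = r cos(θ), y = r sin(θ), z = z, and dV = r dr dθ dz.

The integrand becomes 9, so

    ∭_E (9) dV = ∫_{0}^{π} ∫_{0}^{3} ∫_{0}^{5} (9) · r dz dr dθ.

Inner (z): 45r.
Middle (r from 0 to 3): 405/2.
Outer (θ): 405π/2.

Therefore the triple integral equals 405π/2.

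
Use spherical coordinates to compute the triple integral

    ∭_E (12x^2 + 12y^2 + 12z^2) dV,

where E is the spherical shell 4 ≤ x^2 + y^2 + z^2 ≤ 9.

In spherical coordinates, x = ρ sin(φ) cos(θ), y = ρ sin(φ) sin(θ), z = ρ cos(φ), and dV = ρ^2 sin(φ) dρ dφ dθ.

The integrand becomes 12ρ^2, so

    ∭_E (12x^2 + 12y^2 + 12z^2) dV = ∫_{0}^{2π} ∫_{0}^{π} ∫_{2}^{3} (12ρ^2) · ρ^2 sin(φ) dρ dφ dθ.

Inner (ρ): 2532sin(φ)/5.
Middle (φ): 5064/5.
Outer (θ): 10128π/5.

Therefore the triple integral equals 10128π/5.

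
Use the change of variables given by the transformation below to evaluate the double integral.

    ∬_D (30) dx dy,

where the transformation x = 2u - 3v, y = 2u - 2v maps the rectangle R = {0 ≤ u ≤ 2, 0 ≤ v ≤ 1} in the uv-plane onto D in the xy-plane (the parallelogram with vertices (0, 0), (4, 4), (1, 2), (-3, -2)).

Compute the Jacobian determinant of (x, y) with respect to (u, v):

    ∂(x,y)/∂(u,v) = | 2  -3 | = (2)(-2) - (-3)(2) = 2.
                   | 2  -2 |

Its absolute value is |J| = 2 (the area scaling factor).

Substituting x = 2u - 3v, y = 2u - 2v into the integrand,

    30 → 30,

so the integral becomes

    ∬_R (30) · |J| du dv = ∫_0^2 ∫_0^1 (60) dv du.

Inner (v): 60.
Outer (u): 120.

Therefore ∬_D (30) dx dy = 120.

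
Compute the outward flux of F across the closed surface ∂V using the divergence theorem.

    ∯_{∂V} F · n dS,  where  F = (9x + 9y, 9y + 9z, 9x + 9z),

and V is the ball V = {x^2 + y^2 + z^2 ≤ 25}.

By the divergence theorem,

    ∯_{∂V} F · n dS = ∭_V (∇ · F) dV.

Compute the divergence:
    ∇ · F = ∂F_x/∂x + ∂F_y/∂y + ∂F_z/∂z = 9 + 9 + 9 = 27.

In spherical coordinates, x = ρ sin(φ) cos(θ), y = ρ sin(φ) sin(θ), z = ρ cos(φ), dV = ρ^2 sin(φ) dρ dφ dθ, with 0 ≤ ρ ≤ 5, 0 ≤ φ ≤ π, 0 ≤ θ ≤ 2π.

The integrand, after substitution and multiplying by the volume element, becomes (27) · ρ^2 sin(φ), so

    ∭_V (∇·F) dV = ∫_0^{2π} ∫_0^{π} ∫_0^{5} (27) · ρ^2 sin(φ) dρ dφ dθ.

Inner (ρ from 0 to 5): 1125sin(φ).
Middle (φ from 0 to π): 2250.
Outer (θ from 0 to 2π): 4500π.

Therefore ∯_{∂V} F · n dS = 4500π.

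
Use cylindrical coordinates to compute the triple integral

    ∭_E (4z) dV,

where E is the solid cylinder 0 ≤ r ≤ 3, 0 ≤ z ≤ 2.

In cylindrical coordinates, x = r cos(θ), y = r sin(θ), z = z, and dV = r dr dθ dz.

The integrand becomes 4z, so

    ∭_E (4z) dV = ∫_{0}^{2π} ∫_{0}^{3} ∫_{0}^{2} (4z) · r dz dr dθ.

Inner (z): 8r.
Middle (r from 0 to 3): 36.
Outer (θ): 72π.

Therefore the triple integral equals 72π.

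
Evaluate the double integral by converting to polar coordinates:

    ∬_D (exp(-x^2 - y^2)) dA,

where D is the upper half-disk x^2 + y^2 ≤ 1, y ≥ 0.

The region D is 0 ≤ r ≤ 1, 0 ≤ θ ≤ π in polar coordinates, where x = r cos(θ), y = r sin(θ), and dA = r dr dθ.

Under the substitution, the integrand becomes exp(-r^2), so

    ∬_D (exp(-x^2 - y^2)) dA = ∫_{0}^{π} ∫_{0}^{1} (exp(-r^2)) · r dr dθ.

Inner integral (in r): ∫_{0}^{1} (exp(-r^2)) · r dr = -(1 - e)exp(-1)/2.

Outer integral (in θ): ∫_{0}^{π} (-(1 - e)exp(-1)/2) dθ = -π exp(-1)/2 + π/2.

Therefore ∬_D (exp(-x^2 - y^2)) dA = -π exp(-1)/2 + π/2.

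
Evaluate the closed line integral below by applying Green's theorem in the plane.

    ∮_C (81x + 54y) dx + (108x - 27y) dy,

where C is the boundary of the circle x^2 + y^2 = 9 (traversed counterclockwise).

Green's theorem converts the closed line integral into a double integral over the enclosed region D:

    ∮_C P dx + Q dy = ∬_D (∂Q/∂x - ∂P/∂y) dA.

Here P = 81x + 54y, Q = 108x - 27y, so

    ∂Q/∂x = 108,    ∂P/∂y = 54,
    ∂Q/∂x - ∂P/∂y = 54.

D is the region x^2 + y^2 ≤ 9. Evaluating the double integral:

In polar coordinates (x = r cos θ, y = r sin θ, dA = r dr dθ) the integrand becomes 54, so

    ∬_D (54) dA = ∫_0^{2π} ∫_0^{3} (54) · r dr dθ.

Inner (r from 0 to 3): 243.
Outer (θ from 0 to 2π): 486π.

Therefore ∮_C P dx + Q dy = 486π.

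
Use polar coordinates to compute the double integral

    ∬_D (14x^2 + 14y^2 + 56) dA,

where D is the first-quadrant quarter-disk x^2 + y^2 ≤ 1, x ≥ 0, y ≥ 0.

The region D is 0 ≤ r ≤ 1, 0 ≤ θ ≤ π/2 in polar coordinates, where x = r cos(θ), y = r sin(θ), and dA = r dr dθ.

Under the substitution, the integrand becomes 14r^2 + 56, so

    ∬_D (14x^2 + 14y^2 + 56) dA = ∫_{0}^{π/2} ∫_{0}^{1} (14r^2 + 56) · r dr dθ.

Inner integral (in r): ∫_{0}^{1} (14r^2 + 56) · r dr = 63/2.

Outer integral (in θ): ∫_{0}^{π/2} (63/2) dθ = 63π/4.

Therefore ∬_D (14x^2 + 14y^2 + 56) dA = 63π/4.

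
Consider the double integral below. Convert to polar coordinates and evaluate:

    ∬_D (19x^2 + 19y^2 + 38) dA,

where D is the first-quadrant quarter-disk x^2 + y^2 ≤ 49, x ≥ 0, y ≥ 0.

The region D is 0 ≤ r ≤ 7, 0 ≤ θ ≤ π/2 in polar coordinates, where x = r cos(θ), y = r sin(θ), and dA = r dr dθ.

Under the substitution, the integrand becomes 19r^2 + 38, so

    ∬_D (19x^2 + 19y^2 + 38) dA = ∫_{0}^{π/2} ∫_{0}^{7} (19r^2 + 38) · r dr dθ.

Inner integral (in r): ∫_{0}^{7} (19r^2 + 38) · r dr = 49343/4.

Outer integral (in θ): ∫_{0}^{π/2} (49343/4) dθ = 49343π/8.

Therefore ∬_D (19x^2 + 19y^2 + 38) dA = 49343π/8.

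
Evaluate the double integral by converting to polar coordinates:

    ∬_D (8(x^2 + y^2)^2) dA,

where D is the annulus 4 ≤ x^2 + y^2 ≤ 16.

The region D is 2 ≤ r ≤ 4, 0 ≤ θ ≤ 2π in polar coordinates, where x = r cos(θ), y = r sin(θ), and dA = r dr dθ.

Under the substitution, the integrand becomes 8r^4, so

    ∬_D (8(x^2 + y^2)^2) dA = ∫_{0}^{2π} ∫_{2}^{4} (8r^4) · r dr dθ.

Inner integral (in r): ∫_{2}^{4} (8r^4) · r dr = 5376.

Outer integral (in θ): ∫_{0}^{2π} (5376) dθ = 10752π.

Therefore ∬_D (8(x^2 + y^2)^2) dA = 10752π.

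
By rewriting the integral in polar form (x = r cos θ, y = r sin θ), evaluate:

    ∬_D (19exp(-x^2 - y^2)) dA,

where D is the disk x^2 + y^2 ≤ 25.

The region D is 0 ≤ r ≤ 5, 0 ≤ θ ≤ 2π in polar coordinates, where x = r cos(θ), y = r sin(θ), and dA = r dr dθ.

Under the substitution, the integrand becomes 19exp(-r^2), so

    ∬_D (19exp(-x^2 - y^2)) dA = ∫_{0}^{2π} ∫_{0}^{5} (19exp(-r^2)) · r dr dθ.

Inner integral (in r): ∫_{0}^{5} (19exp(-r^2)) · r dr = 19/2 - 19exp(-25)/2.

Outer integral (in θ): ∫_{0}^{2π} (19/2 - 19exp(-25)/2) dθ = -19π exp(-25) + 19π.

Therefore ∬_D (19exp(-x^2 - y^2)) dA = -19π exp(-25) + 19π.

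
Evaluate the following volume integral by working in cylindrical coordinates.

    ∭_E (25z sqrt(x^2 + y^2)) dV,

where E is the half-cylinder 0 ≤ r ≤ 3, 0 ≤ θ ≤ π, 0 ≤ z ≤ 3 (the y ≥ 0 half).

In cylindrical coordinates, x = r cos(θ), y = r sin(θ), z = z, and dV = r dr dθ dz.

The integrand becomes 25r z, so

    ∭_E (25z sqrt(x^2 + y^2)) dV = ∫_{0}^{π} ∫_{0}^{3} ∫_{0}^{3} (25r z) · r dz dr dθ.

Inner (z): 225r^2/2.
Middle (r from 0 to 3): 2025/2.
Outer (θ): 2025π/2.

Therefore the triple integral equals 2025π/2.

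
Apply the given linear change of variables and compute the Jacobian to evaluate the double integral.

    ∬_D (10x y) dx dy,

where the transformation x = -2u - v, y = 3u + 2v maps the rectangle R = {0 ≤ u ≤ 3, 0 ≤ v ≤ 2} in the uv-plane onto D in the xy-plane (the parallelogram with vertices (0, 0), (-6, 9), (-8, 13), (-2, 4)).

Compute the Jacobian determinant of (x, y) with respect to (u, v):

    ∂(x,y)/∂(u,v) = | -2  -1 | = (-2)(2) - (-1)(3) = -1.
                   | 3  2 |

Its absolute value is |J| = 1 (the area scaling factor).

Substituting x = -2u - v, y = 3u + 2v into the integrand,

    10x y → -60u^2 - 70u v - 20v^2,

so the integral becomes

    ∬_R (-60u^2 - 70u v - 20v^2) · |J| du dv = ∫_0^3 ∫_0^2 (-60u^2 - 70u v - 20v^2) dv du.

Inner (v): -120u^2 - 140u - 160/3.
Outer (u): -1870.

Therefore ∬_D (10x y) dx dy = -1870.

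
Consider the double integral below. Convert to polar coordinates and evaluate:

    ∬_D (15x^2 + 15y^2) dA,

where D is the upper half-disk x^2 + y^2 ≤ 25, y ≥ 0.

The region D is 0 ≤ r ≤ 5, 0 ≤ θ ≤ π in polar coordinates, where x = r cos(θ), y = r sin(θ), and dA = r dr dθ.

Under the substitution, the integrand becomes 15r^2, so

    ∬_D (15x^2 + 15y^2) dA = ∫_{0}^{π} ∫_{0}^{5} (15r^2) · r dr dθ.

Inner integral (in r): ∫_{0}^{5} (15r^2) · r dr = 9375/4.

Outer integral (in θ): ∫_{0}^{π} (9375/4) dθ = 9375π/4.

Therefore ∬_D (15x^2 + 15y^2) dA = 9375π/4.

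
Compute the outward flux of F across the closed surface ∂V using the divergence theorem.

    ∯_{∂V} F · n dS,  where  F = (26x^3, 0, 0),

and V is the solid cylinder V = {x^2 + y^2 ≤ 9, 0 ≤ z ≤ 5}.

By the divergence theorem,

    ∯_{∂V} F · n dS = ∭_V (∇ · F) dV.

Compute the divergence:
    ∇ · F = ∂F_x/∂x + ∂F_y/∂y + ∂F_z/∂z = 78x^2 + 0 + 0 = 78x^2.

In cylindrical coordinates, x = r cos(θ), y = r sin(θ), z = z, dV = r dr dθ dz, with 0 ≤ r ≤ 3, 0 ≤ θ ≤ 2π, 0 ≤ z ≤ 5.

The integrand, after substitution and multiplying by the volume element, becomes (78r^2cos(θ)^2) · r, so

    ∭_V (∇·F) dV = ∫_0^{2π} ∫_0^{3} ∫_0^{5} (78r^2cos(θ)^2) · r dz dr dθ.

Inner (z from 0 to 5): 390r^3cos(θ)^2.
Middle (r from 0 to 3): 15795cos(θ)^2/2.
Outer (θ from 0 to 2π): 15795π/2.

Therefore ∯_{∂V} F · n dS = 15795π/2.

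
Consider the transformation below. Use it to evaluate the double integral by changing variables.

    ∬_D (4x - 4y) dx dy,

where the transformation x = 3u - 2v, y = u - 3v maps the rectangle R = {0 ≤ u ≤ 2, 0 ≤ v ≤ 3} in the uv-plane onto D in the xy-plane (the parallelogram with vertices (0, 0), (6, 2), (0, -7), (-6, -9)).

Compute the Jacobian determinant of (x, y) with respect to (u, v):

    ∂(x,y)/∂(u,v) = | 3  -2 | = (3)(-3) - (-2)(1) = -7.
                   | 1  -3 |

Its absolute value is |J| = 7 (the area scaling factor).

Substituting x = 3u - 2v, y = u - 3v into the integrand,

    4x - 4y → 8u + 4v,

so the integral becomes

    ∬_R (8u + 4v) · |J| du dv = ∫_0^2 ∫_0^3 (56u + 28v) dv du.

Inner (v): 168u + 126.
Outer (u): 588.

Therefore ∬_D (4x - 4y) dx dy = 588.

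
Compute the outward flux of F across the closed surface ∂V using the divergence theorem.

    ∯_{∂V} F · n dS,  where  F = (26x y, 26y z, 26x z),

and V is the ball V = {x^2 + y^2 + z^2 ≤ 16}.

By the divergence theorem,

    ∯_{∂V} F · n dS = ∭_V (∇ · F) dV.

Compute the divergence:
    ∇ · F = ∂F_x/∂x + ∂F_y/∂y + ∂F_z/∂z = 26y + 26z + 26x = 26x + 26y + 26z.

In spherical coordinates, x = ρ sin(φ) cos(θ), y = ρ sin(φ) sin(θ), z = ρ cos(φ), dV = ρ^2 sin(φ) dρ dφ dθ, with 0 ≤ ρ ≤ 4, 0 ≤ φ ≤ π, 0 ≤ θ ≤ 2π.

The integrand, after substitution and multiplying by the volume element, becomes (26ρ (sqrt(2)sin(φ)sin(θ + π/4) + cos(φ))) · ρ^2 sin(φ), so

    ∭_V (∇·F) dV = ∫_0^{2π} ∫_0^{π} ∫_0^{4} (26ρ (sqrt(2)sin(φ)sin(θ + π/4) + cos(φ))) · ρ^2 sin(φ) dρ dφ dθ.

Inner (ρ from 0 to 4): 1664(sqrt(2)sin(φ)sin(θ + π/4) + cos(φ))sin(φ).
Middle (φ from 0 to π): 832sqrt(2)π sin(θ + π/4).
Outer (θ from 0 to 2π): 0.

Therefore ∯_{∂V} F · n dS = 0.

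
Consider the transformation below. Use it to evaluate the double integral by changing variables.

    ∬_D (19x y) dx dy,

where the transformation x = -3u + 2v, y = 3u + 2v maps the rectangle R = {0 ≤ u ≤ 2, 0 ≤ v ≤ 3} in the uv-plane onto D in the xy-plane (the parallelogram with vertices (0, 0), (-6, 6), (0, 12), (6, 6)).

Compute the Jacobian determinant of (x, y) with respect to (u, v):

    ∂(x,y)/∂(u,v) = | -3  2 | = (-3)(2) - (2)(3) = -12.
                   | 3  2 |

Its absolute value is |J| = 12 (the area scaling factor).

Substituting x = -3u + 2v, y = 3u + 2v into the integrand,

    19x y → -171u^2 + 76v^2,

so the integral becomes

    ∬_R (-171u^2 + 76v^2) · |J| du dv = ∫_0^2 ∫_0^3 (-2052u^2 + 912v^2) dv du.

Inner (v): 8208 - 6156u^2.
Outer (u): 0.

Therefore ∬_D (19x y) dx dy = 0.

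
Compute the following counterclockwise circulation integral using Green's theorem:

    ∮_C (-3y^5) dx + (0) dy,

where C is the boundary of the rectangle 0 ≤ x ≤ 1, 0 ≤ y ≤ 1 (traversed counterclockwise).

Green's theorem converts the closed line integral into a double integral over the enclosed region D:

    ∮_C P dx + Q dy = ∬_D (∂Q/∂x - ∂P/∂y) dA.

Here P = -3y^5, Q = 0, so

    ∂Q/∂x = 0,    ∂P/∂y = -15y^4,
    ∂Q/∂x - ∂P/∂y = 15y^4.

D is the region 0 ≤ x ≤ 1, 0 ≤ y ≤ 1. Evaluating the double integral:

    ∬_D (15y^4) dA = ∫_0^{1} ∫_0^{1} (15y^4) dy dx.

Inner (y from 0 to 1): 3.
Outer (x from 0 to 1): 3.

Therefore ∮_C P dx + Q dy = 3.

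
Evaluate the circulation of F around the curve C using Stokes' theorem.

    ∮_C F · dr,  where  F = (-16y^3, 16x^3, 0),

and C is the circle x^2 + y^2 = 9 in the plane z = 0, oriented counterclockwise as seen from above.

Let S be the flat disk x^2 + y^2 ≤ 9 in the plane z = 0, with upward unit normal n̂ = ẑ. By Stokes' theorem,

    ∮_C F · dr = ∬_S (∇ × F) · n̂ dS = ∬_D (curl F)_z dA,

where D is the disk x^2 + y^2 ≤ 9.

Compute the curl of F = (-16y^3, 16x^3, 0):
    (∇ × F)_x = ∂F_z/∂y - ∂F_y/∂z = 0,
    (∇ × F)_y = ∂F_x/∂z - ∂F_z/∂x = 0,
    (∇ × F)_z = ∂F_y/∂x - ∂F_x/∂y = 48x^2 + 48y^2.

On z = 0, (curl F)_z = 48x^2 + 48y^2.

Convert to polar (x = r cos θ, y = r sin θ, dA = r dr dθ); the integrand becomes 48r^2, so

    ∬_D (curl F)_z dA = ∫_0^{2π} ∫_0^{3} (48r^2) · r dr dθ.

Inner (r from 0 to 3): 972.
Outer (θ from 0 to 2π): 1944π.

Therefore ∮_C F · dr = 1944π.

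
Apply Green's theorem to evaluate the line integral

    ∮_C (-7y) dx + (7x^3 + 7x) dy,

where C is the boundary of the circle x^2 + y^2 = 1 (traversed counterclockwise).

Green's theorem converts the closed line integral into a double integral over the enclosed region D:

    ∮_C P dx + Q dy = ∬_D (∂Q/∂x - ∂P/∂y) dA.

Here P = -7y, Q = 7x^3 + 7x, so

    ∂Q/∂x = 21x^2 + 7,    ∂P/∂y = -7,
    ∂Q/∂x - ∂P/∂y = 21x^2 + 14.

D is the region x^2 + y^2 ≤ 1. Evaluating the double integral:

In polar coordinates (x = r cos θ, y = r sin θ, dA = r dr dθ) the integrand becomes 21r^2cos(θ)^2 + 14, so

    ∬_D (21x^2 + 14) dA = ∫_0^{2π} ∫_0^{1} (21r^2cos(θ)^2 + 14) · r dr dθ.

Inner (r from 0 to 1): 21cos(θ)^2/4 + 7.
Outer (θ from 0 to 2π): 77π/4.

Therefore ∮_C P dx + Q dy = 77π/4.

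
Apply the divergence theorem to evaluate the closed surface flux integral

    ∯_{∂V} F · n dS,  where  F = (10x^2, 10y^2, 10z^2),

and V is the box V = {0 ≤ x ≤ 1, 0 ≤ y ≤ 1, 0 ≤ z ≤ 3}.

By the divergence theorem,

    ∯_{∂V} F · n dS = ∭_V (∇ · F) dV.

Compute the divergence:
    ∇ · F = ∂F_x/∂x + ∂F_y/∂y + ∂F_z/∂z = 20x + 20y + 20z.

V is a rectangular box, so dV = dx dy dz with 0 ≤ x ≤ 1, 0 ≤ y ≤ 1, 0 ≤ z ≤ 3.

Integrate (20x + 20y + 20z) over V as an iterated integral:

    ∭_V (∇·F) dV = ∫_0^{1} ∫_0^{1} ∫_0^{3} (20x + 20y + 20z) dz dy dx.

Inner (z from 0 to 3): 60x + 60y + 90.
Middle (y from 0 to 1): 60x + 120.
Outer (x from 0 to 1): 150.

Therefore ∯_{∂V} F · n dS = 150.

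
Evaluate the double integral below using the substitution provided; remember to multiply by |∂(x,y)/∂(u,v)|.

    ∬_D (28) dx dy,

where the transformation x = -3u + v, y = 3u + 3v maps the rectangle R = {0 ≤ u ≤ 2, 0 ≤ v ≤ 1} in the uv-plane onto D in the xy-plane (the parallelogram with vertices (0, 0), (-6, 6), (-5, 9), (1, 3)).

Compute the Jacobian determinant of (x, y) with respect to (u, v):

    ∂(x,y)/∂(u,v) = | -3  1 | = (-3)(3) - (1)(3) = -12.
                   | 3  3 |

Its absolute value is |J| = 12 (the area scaling factor).

Substituting x = -3u + v, y = 3u + 3v into the integrand,

    28 → 28,

so the integral becomes

    ∬_R (28) · |J| du dv = ∫_0^2 ∫_0^1 (336) dv du.

Inner (v): 336.
Outer (u): 672.

Therefore ∬_D (28) dx dy = 672.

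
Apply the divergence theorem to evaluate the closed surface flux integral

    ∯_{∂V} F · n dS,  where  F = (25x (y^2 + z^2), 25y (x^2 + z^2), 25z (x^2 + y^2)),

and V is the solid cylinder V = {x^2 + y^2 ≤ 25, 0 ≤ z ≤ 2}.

By the divergence theorem,

    ∯_{∂V} F · n dS = ∭_V (∇ · F) dV.

Compute the divergence:
    ∇ · F = ∂F_x/∂x + ∂F_y/∂y + ∂F_z/∂z = 25y^2 + 25z^2 + 25x^2 + 25z^2 + 25x^2 + 25y^2 = 50x^2 + 50y^2 + 50z^2.

In cylindrical coordinates, x = r cos(θ), y = r sin(θ), z = z, dV = r dr dθ dz, with 0 ≤ r ≤ 5, 0 ≤ θ ≤ 2π, 0 ≤ z ≤ 2.

The integrand, after substitution and multiplying by the volume element, becomes (50r^2 + 50z^2) · r, so

    ∭_V (∇·F) dV = ∫_0^{2π} ∫_0^{5} ∫_0^{2} (50r^2 + 50z^2) · r dz dr dθ.

Inner (z from 0 to 2): 100r (r^2 + 4/3).
Middle (r from 0 to 5): 51875/3.
Outer (θ from 0 to 2π): 103750π/3.

Therefore ∯_{∂V} F · n dS = 103750π/3.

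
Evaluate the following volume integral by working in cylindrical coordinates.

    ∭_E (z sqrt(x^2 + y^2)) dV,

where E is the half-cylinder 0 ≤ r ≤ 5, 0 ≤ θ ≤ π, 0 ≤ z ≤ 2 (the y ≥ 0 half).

In cylindrical coordinates, x = r cos(θ), y = r sin(θ), z = z, and dV = r dr dθ dz.

The integrand becomes r z, so

    ∭_E (z sqrt(x^2 + y^2)) dV = ∫_{0}^{π} ∫_{0}^{5} ∫_{0}^{2} (r z) · r dz dr dθ.

Inner (z): 2r^2.
Middle (r from 0 to 5): 250/3.
Outer (θ): 250π/3.

Therefore the triple integral equals 250π/3.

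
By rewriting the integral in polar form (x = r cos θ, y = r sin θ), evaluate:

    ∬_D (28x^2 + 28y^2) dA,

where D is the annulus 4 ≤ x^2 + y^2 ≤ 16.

The region D is 2 ≤ r ≤ 4, 0 ≤ θ ≤ 2π in polar coordinates, where x = r cos(θ), y = r sin(θ), and dA = r dr dθ.

Under the substitution, the integrand becomes 28r^2, so

    ∬_D (28x^2 + 28y^2) dA = ∫_{0}^{2π} ∫_{2}^{4} (28r^2) · r dr dθ.

Inner integral (in r): ∫_{2}^{4} (28r^2) · r dr = 1680.

Outer integral (in θ): ∫_{0}^{2π} (1680) dθ = 3360π.

Therefore ∬_D (28x^2 + 28y^2) dA = 3360π.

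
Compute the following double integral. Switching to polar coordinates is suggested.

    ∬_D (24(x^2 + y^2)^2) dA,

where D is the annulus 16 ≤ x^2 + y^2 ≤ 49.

The region D is 4 ≤ r ≤ 7, 0 ≤ θ ≤ 2π in polar coordinates, where x = r cos(θ), y = r sin(θ), and dA = r dr dθ.

Under the substitution, the integrand becomes 24r^4, so

    ∬_D (24(x^2 + y^2)^2) dA = ∫_{0}^{2π} ∫_{4}^{7} (24r^4) · r dr dθ.

Inner integral (in r): ∫_{4}^{7} (24r^4) · r dr = 454212.

Outer integral (in θ): ∫_{0}^{2π} (454212) dθ = 908424π.

Therefore ∬_D (24(x^2 + y^2)^2) dA = 908424π.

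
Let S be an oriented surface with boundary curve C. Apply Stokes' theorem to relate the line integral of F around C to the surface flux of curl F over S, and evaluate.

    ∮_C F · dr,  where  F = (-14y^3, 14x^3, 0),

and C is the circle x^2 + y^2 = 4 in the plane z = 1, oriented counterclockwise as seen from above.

Let S be the flat disk x^2 + y^2 ≤ 4 in the plane z = 1, with upward unit normal n̂ = ẑ. By Stokes' theorem,

    ∮_C F · dr = ∬_S (∇ × F) · n̂ dS = ∬_D (curl F)_z dA,

where D is the disk x^2 + y^2 ≤ 4.

Compute the curl of F = (-14y^3, 14x^3, 0):
    (∇ × F)_x = ∂F_z/∂y - ∂F_y/∂z = 0,
    (∇ × F)_y = ∂F_x/∂z - ∂F_z/∂x = 0,
    (∇ × F)_z = ∂F_y/∂x - ∂F_x/∂y = 42x^2 + 42y^2.

On z = 1, (curl F)_z = 42x^2 + 42y^2.

Convert to polar (x = r cos θ, y = r sin θ, dA = r dr dθ); the integrand becomes 42r^2, so

    ∬_D (curl F)_z dA = ∫_0^{2π} ∫_0^{2} (42r^2) · r dr dθ.

Inner (r from 0 to 2): 168.
Outer (θ from 0 to 2π): 336π.

Therefore ∮_C F · dr = 336π.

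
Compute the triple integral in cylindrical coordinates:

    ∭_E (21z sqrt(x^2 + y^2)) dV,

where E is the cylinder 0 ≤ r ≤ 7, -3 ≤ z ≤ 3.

In cylindrical coordinates, x = r cos(θ), y = r sin(θ), z = z, and dV = r dr dθ dz.

The integrand becomes 21r z, so

    ∭_E (21z sqrt(x^2 + y^2)) dV = ∫_{0}^{2π} ∫_{0}^{7} ∫_{-3}^{3} (21r z) · r dz dr dθ.

Inner (z): 0.
Middle (r from 0 to 7): 0.
Outer (θ): 0.

Therefore the triple integral equals 0.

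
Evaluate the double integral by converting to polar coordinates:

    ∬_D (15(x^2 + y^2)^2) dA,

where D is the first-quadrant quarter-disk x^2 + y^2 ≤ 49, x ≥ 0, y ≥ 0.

The region D is 0 ≤ r ≤ 7, 0 ≤ θ ≤ π/2 in polar coordinates, where x = r cos(θ), y = r sin(θ), and dA = r dr dθ.

Under the substitution, the integrand becomes 15r^4, so

    ∬_D (15(x^2 + y^2)^2) dA = ∫_{0}^{π/2} ∫_{0}^{7} (15r^4) · r dr dθ.

Inner integral (in r): ∫_{0}^{7} (15r^4) · r dr = 588245/2.

Outer integral (in θ): ∫_{0}^{π/2} (588245/2) dθ = 588245π/4.

Therefore ∬_D (15(x^2 + y^2)^2) dA = 588245π/4.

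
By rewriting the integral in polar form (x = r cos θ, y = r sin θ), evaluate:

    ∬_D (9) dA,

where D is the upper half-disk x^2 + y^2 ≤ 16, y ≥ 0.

The region D is 0 ≤ r ≤ 4, 0 ≤ θ ≤ π in polar coordinates, where x = r cos(θ), y = r sin(θ), and dA = r dr dθ.

Under the substitution, the integrand becomes 9, so

    ∬_D (9) dA = ∫_{0}^{π} ∫_{0}^{4} (9) · r dr dθ.

Inner integral (in r): ∫_{0}^{4} (9) · r dr = 72.

Outer integral (in θ): ∫_{0}^{π} (72) dθ = 72π.

Therefore ∬_D (9) dA = 72π.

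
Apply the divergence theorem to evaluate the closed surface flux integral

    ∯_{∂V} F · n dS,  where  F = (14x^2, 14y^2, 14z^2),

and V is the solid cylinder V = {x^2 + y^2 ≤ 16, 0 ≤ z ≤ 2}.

By the divergence theorem,

    ∯_{∂V} F · n dS = ∭_V (∇ · F) dV.

Compute the divergence:
    ∇ · F = ∂F_x/∂x + ∂F_y/∂y + ∂F_z/∂z = 28x + 28y + 28z.

In cylindrical coordinates, x = r cos(θ), y = r sin(θ), z = z, dV = r dr dθ dz, with 0 ≤ r ≤ 4, 0 ≤ θ ≤ 2π, 0 ≤ z ≤ 2.

The integrand, after substitution and multiplying by the volume element, becomes (28sqrt(2)r sin(θ + π/4) + 28z) · r, so

    ∭_V (∇·F) dV = ∫_0^{2π} ∫_0^{4} ∫_0^{2} (28sqrt(2)r sin(θ + π/4) + 28z) · r dz dr dθ.

Inner (z from 0 to 2): 56r (sqrt(2)r sin(θ + π/4) + 1).
Middle (r from 0 to 4): 3584sqrt(2)sin(θ + π/4)/3 + 448.
Outer (θ from 0 to 2π): 896π.

Therefore ∯_{∂V} F · n dS = 896π.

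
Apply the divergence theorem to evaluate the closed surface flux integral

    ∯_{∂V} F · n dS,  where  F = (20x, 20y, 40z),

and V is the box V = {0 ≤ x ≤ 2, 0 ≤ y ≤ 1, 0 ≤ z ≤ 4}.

By the divergence theorem,

    ∯_{∂V} F · n dS = ∭_V (∇ · F) dV.

Compute the divergence:
    ∇ · F = ∂F_x/∂x + ∂F_y/∂y + ∂F_z/∂z = 20 + 20 + 40 = 80.

V is a rectangular box, so dV = dx dy dz with 0 ≤ x ≤ 2, 0 ≤ y ≤ 1, 0 ≤ z ≤ 4.

Integrate (80) over V as an iterated integral:

    ∭_V (∇·F) dV = ∫_0^{2} ∫_0^{1} ∫_0^{4} (80) dz dy dx.

Inner (z from 0 to 4): 320.
Middle (y from 0 to 1): 320.
Outer (x from 0 to 2): 640.

Therefore ∯_{∂V} F · n dS = 640.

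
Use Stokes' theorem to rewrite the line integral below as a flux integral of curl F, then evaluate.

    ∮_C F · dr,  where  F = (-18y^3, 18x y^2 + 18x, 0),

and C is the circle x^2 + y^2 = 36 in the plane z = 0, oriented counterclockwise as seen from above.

Let S be the flat disk x^2 + y^2 ≤ 36 in the plane z = 0, with upward unit normal n̂ = ẑ. By Stokes' theorem,

    ∮_C F · dr = ∬_S (∇ × F) · n̂ dS = ∬_D (curl F)_z dA,

where D is the disk x^2 + y^2 ≤ 36.

Compute the curl of F = (-18y^3, 18x y^2 + 18x, 0):
    (∇ × F)_x = ∂F_z/∂y - ∂F_y/∂z = 0,
    (∇ × F)_y = ∂F_x/∂z - ∂F_z/∂x = 0,
    (∇ × F)_z = ∂F_y/∂x - ∂F_x/∂y = 72y^2 + 18.

On z = 0, (curl F)_z = 72y^2 + 18.

Convert to polar (x = r cos θ, y = r sin θ, dA = r dr dθ); the integrand becomes 72r^2sin(θ)^2 + 18, so

    ∬_D (curl F)_z dA = ∫_0^{2π} ∫_0^{6} (72r^2sin(θ)^2 + 18) · r dr dθ.

Inner (r from 0 to 6): 23328sin(θ)^2 + 324.
Outer (θ from 0 to 2π): 23976π.

Therefore ∮_C F · dr = 23976π.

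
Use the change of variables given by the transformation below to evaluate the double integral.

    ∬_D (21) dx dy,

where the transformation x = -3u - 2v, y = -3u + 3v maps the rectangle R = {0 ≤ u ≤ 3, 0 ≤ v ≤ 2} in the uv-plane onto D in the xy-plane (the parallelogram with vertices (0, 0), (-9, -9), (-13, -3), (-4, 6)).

Compute the Jacobian determinant of (x, y) with respect to (u, v):

    ∂(x,y)/∂(u,v) = | -3  -2 | = (-3)(3) - (-2)(-3) = -15.
                   | -3  3 |

Its absolute value is |J| = 15 (the area scaling factor).

Substituting x = -3u - 2v, y = -3u + 3v into the integrand,

    21 → 21,

so the integral becomes

    ∬_R (21) · |J| du dv = ∫_0^3 ∫_0^2 (315) dv du.

Inner (v): 630.
Outer (u): 1890.

Therefore ∬_D (21) dx dy = 1890.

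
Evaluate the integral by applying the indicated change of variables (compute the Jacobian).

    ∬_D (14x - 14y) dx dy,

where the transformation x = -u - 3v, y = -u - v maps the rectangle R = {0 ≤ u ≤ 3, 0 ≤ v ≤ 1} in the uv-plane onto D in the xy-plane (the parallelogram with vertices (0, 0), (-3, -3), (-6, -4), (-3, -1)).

Compute the Jacobian determinant of (x, y) with respect to (u, v):

    ∂(x,y)/∂(u,v) = | -1  -3 | = (-1)(-1) - (-3)(-1) = -2.
                   | -1  -1 |

Its absolute value is |J| = 2 (the area scaling factor).

Substituting x = -u - 3v, y = -u - v into the integrand,

    14x - 14y → -28v,

so the integral becomes

    ∬_R (-28v) · |J| du dv = ∫_0^3 ∫_0^1 (-56v) dv du.

Inner (v): -28.
Outer (u): -84.

Therefore ∬_D (14x - 14y) dx dy = -84.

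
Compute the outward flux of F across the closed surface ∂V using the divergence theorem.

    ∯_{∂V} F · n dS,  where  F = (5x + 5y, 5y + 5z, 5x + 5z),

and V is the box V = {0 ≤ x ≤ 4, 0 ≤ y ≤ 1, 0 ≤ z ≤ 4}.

By the divergence theorem,

    ∯_{∂V} F · n dS = ∭_V (∇ · F) dV.

Compute the divergence:
    ∇ · F = ∂F_x/∂x + ∂F_y/∂y + ∂F_z/∂z = 5 + 5 + 5 = 15.

V is a rectangular box, so dV = dx dy dz with 0 ≤ x ≤ 4, 0 ≤ y ≤ 1, 0 ≤ z ≤ 4.

Integrate (15) over V as an iterated integral:

    ∭_V (∇·F) dV = ∫_0^{4} ∫_0^{1} ∫_0^{4} (15) dz dy dx.

Inner (z from 0 to 4): 60.
Middle (y from 0 to 1): 60.
Outer (x from 0 to 4): 240.

Therefore ∯_{∂V} F · n dS = 240.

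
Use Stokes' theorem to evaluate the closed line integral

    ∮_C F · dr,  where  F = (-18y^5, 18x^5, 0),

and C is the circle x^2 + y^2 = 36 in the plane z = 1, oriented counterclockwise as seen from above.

Let S be the flat disk x^2 + y^2 ≤ 36 in the plane z = 1, with upward unit normal n̂ = ẑ. By Stokes' theorem,

    ∮_C F · dr = ∬_S (∇ × F) · n̂ dS = ∬_D (curl F)_z dA,

where D is the disk x^2 + y^2 ≤ 36.

Compute the curl of F = (-18y^5, 18x^5, 0):
    (∇ × F)_x = ∂F_z/∂y - ∂F_y/∂z = 0,
    (∇ × F)_y = ∂F_x/∂z - ∂F_z/∂x = 0,
    (∇ × F)_z = ∂F_y/∂x - ∂F_x/∂y = 90x^4 + 90y^4.

On z = 1, (curl F)_z = 90x^4 + 90y^4.

Convert to polar (x = r cos θ, y = r sin θ, dA = r dr dθ); the integrand becomes 90r^4(sin(θ)^4 + cos(θ)^4), so

    ∬_D (curl F)_z dA = ∫_0^{2π} ∫_0^{6} (90r^4(sin(θ)^4 + cos(θ)^4)) · r dr dθ.

Inner (r from 0 to 6): 699840sin(θ)^4 + 699840cos(θ)^4.
Outer (θ from 0 to 2π): 1049760π.

Therefore ∮_C F · dr = 1049760π.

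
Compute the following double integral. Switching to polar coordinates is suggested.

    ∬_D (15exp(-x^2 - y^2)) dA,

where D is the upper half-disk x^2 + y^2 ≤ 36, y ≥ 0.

The region D is 0 ≤ r ≤ 6, 0 ≤ θ ≤ π in polar coordinates, where x = r cos(θ), y = r sin(θ), and dA = r dr dθ.

Under the substitution, the integrand becomes 15exp(-r^2), so

    ∬_D (15exp(-x^2 - y^2)) dA = ∫_{0}^{π} ∫_{0}^{6} (15exp(-r^2)) · r dr dθ.

Inner integral (in r): ∫_{0}^{6} (15exp(-r^2)) · r dr = 15/2 - 15exp(-36)/2.

Outer integral (in θ): ∫_{0}^{π} (15/2 - 15exp(-36)/2) dθ = -15π (1 - exp(36))exp(-36)/2.

Therefore ∬_D (15exp(-x^2 - y^2)) dA = -15π (1 - exp(36))exp(-36)/2.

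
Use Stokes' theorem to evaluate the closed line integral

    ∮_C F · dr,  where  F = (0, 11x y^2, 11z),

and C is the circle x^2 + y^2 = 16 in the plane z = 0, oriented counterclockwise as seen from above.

Let S be the flat disk x^2 + y^2 ≤ 16 in the plane z = 0, with upward unit normal n̂ = ẑ. By Stokes' theorem,

    ∮_C F · dr = ∬_S (∇ × F) · n̂ dS = ∬_D (curl F)_z dA,

where D is the disk x^2 + y^2 ≤ 16.

Compute the curl of F = (0, 11x y^2, 11z):
    (∇ × F)_x = ∂F_z/∂y - ∂F_y/∂z = 0,
    (∇ × F)_y = ∂F_x/∂z - ∂F_z/∂x = 0,
    (∇ × F)_z = ∂F_y/∂x - ∂F_x/∂y = 11y^2.

On z = 0, (curl F)_z = 11y^2.

Convert to polar (x = r cos θ, y = r sin θ, dA = r dr dθ); the integrand becomes 11r^2sin(θ)^2, so

    ∬_D (curl F)_z dA = ∫_0^{2π} ∫_0^{4} (11r^2sin(θ)^2) · r dr dθ.

Inner (r from 0 to 4): 704sin(θ)^2.
Outer (θ from 0 to 2π): 704π.

Therefore ∮_C F · dr = 704π.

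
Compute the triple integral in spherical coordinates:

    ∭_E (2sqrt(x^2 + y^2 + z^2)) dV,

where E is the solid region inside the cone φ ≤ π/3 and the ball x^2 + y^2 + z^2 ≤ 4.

In spherical coordinates, x = ρ sin(φ) cos(θ), y = ρ sin(φ) sin(θ), z = ρ cos(φ), and dV = ρ^2 sin(φ) dρ dφ dθ.

The integrand becomes 2ρ, so

    ∭_E (2sqrt(x^2 + y^2 + z^2)) dV = ∫_{0}^{2π} ∫_{0}^{π/3} ∫_{0}^{2} (2ρ) · ρ^2 sin(φ) dρ dφ dθ.

Inner (ρ): 8sin(φ).
Middle (φ): 4.
Outer (θ): 8π.

Therefore the triple integral equals 8π.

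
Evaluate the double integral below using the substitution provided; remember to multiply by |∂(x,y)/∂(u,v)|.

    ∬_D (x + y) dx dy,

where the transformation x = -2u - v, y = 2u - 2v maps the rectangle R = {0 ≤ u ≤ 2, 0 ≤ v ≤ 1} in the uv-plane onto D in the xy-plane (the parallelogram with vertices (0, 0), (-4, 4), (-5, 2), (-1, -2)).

Compute the Jacobian determinant of (x, y) with respect to (u, v):

    ∂(x,y)/∂(u,v) = | -2  -1 | = (-2)(-2) - (-1)(2) = 6.
                   | 2  -2 |

Its absolute value is |J| = 6 (the area scaling factor).

Substituting x = -2u - v, y = 2u - 2v into the integrand,

    x + y → -3v,

so the integral becomes

    ∬_R (-3v) · |J| du dv = ∫_0^2 ∫_0^1 (-18v) dv du.

Inner (v): -9.
Outer (u): -18.

Therefore ∬_D (x + y) dx dy = -18.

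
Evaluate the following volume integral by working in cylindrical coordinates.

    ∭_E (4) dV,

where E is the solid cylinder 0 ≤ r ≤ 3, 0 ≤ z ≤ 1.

In cylindrical coordinates, x = r cos(θ), y = r sin(θ), z = z, and dV = r dr dθ dz.

The integrand becomes 4, so

    ∭_E (4) dV = ∫_{0}^{2π} ∫_{0}^{3} ∫_{0}^{1} (4) · r dz dr dθ.

Inner (z): 4r.
Middle (r from 0 to 3): 18.
Outer (θ): 36π.

Therefore the triple integral equals 36π.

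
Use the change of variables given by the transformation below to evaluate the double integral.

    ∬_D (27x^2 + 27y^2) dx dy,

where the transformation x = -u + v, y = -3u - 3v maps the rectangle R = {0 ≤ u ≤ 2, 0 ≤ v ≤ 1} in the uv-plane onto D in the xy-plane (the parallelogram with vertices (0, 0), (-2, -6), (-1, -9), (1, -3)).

Compute the Jacobian determinant of (x, y) with respect to (u, v):

    ∂(x,y)/∂(u,v) = | -1  1 | = (-1)(-3) - (1)(-3) = 6.
                   | -3  -3 |

Its absolute value is |J| = 6 (the area scaling factor).

Substituting x = -u + v, y = -3u - 3v into the integrand,

    27x^2 + 27y^2 → 270u^2 + 432u v + 270v^2,

so the integral becomes

    ∬_R (270u^2 + 432u v + 270v^2) · |J| du dv = ∫_0^2 ∫_0^1 (1620u^2 + 2592u v + 1620v^2) dv du.

Inner (v): 1620u^2 + 1296u + 540.
Outer (u): 7992.

Therefore ∬_D (27x^2 + 27y^2) dx dy = 7992.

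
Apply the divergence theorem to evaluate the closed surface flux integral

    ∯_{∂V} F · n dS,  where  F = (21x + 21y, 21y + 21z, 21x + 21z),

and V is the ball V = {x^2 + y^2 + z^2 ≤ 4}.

By the divergence theorem,

    ∯_{∂V} F · n dS = ∭_V (∇ · F) dV.

Compute the divergence:
    ∇ · F = ∂F_x/∂x + ∂F_y/∂y + ∂F_z/∂z = 21 + 21 + 21 = 63.

In spherical coordinates, x = ρ sin(φ) cos(θ), y = ρ sin(φ) sin(θ), z = ρ cos(φ), dV = ρ^2 sin(φ) dρ dφ dθ, with 0 ≤ ρ ≤ 2, 0 ≤ φ ≤ π, 0 ≤ θ ≤ 2π.

The integrand, after substitution and multiplying by the volume element, becomes (63) · ρ^2 sin(φ), so

    ∭_V (∇·F) dV = ∫_0^{2π} ∫_0^{π} ∫_0^{2} (63) · ρ^2 sin(φ) dρ dφ dθ.

Inner (ρ from 0 to 2): 168sin(φ).
Middle (φ from 0 to π): 336.
Outer (θ from 0 to 2π): 672π.

Therefore ∯_{∂V} F · n dS = 672π.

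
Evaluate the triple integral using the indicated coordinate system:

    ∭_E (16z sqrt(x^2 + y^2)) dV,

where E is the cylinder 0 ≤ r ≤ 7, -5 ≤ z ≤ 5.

In cylindrical coordinates, x = r cos(θ), y = r sin(θ), z = z, and dV = r dr dθ dz.

The integrand becomes 16r z, so

    ∭_E (16z sqrt(x^2 + y^2)) dV = ∫_{0}^{2π} ∫_{0}^{7} ∫_{-5}^{5} (16r z) · r dz dr dθ.

Inner (z): 0.
Middle (r from 0 to 7): 0.
Outer (θ): 0.

Therefore the triple integral equals 0.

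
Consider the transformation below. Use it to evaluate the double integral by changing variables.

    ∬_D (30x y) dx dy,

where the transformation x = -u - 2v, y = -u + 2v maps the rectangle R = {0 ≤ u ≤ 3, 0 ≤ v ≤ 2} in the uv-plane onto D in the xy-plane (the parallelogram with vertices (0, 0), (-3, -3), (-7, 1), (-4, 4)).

Compute the Jacobian determinant of (x, y) with respect to (u, v):

    ∂(x,y)/∂(u,v) = | -1  -2 | = (-1)(2) - (-2)(-1) = -4.
                   | -1  2 |

Its absolute value is |J| = 4 (the area scaling factor).

Substituting x = -u - 2v, y = -u + 2v into the integrand,

    30x y → 30u^2 - 120v^2,

so the integral becomes

    ∬_R (30u^2 - 120v^2) · |J| du dv = ∫_0^3 ∫_0^2 (120u^2 - 480v^2) dv du.

Inner (v): 240u^2 - 1280.
Outer (u): -1680.

Therefore ∬_D (30x y) dx dy = -1680.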